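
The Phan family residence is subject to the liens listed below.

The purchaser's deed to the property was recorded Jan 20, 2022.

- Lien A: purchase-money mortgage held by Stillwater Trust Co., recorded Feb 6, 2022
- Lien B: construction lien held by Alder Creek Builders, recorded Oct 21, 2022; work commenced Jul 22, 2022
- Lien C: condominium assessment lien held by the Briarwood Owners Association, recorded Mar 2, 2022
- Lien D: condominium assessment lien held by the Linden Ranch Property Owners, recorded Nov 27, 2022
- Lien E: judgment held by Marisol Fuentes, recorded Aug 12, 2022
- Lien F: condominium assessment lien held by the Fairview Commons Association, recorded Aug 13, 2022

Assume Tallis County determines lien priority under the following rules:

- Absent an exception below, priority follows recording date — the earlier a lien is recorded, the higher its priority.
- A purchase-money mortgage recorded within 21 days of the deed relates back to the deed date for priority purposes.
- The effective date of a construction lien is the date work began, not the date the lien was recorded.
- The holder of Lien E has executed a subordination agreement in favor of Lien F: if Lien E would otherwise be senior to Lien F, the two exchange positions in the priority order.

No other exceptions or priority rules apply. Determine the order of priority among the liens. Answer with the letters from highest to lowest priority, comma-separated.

A, C, B, F, E, D

Effective dates: A relates back to the deed date Jan 20, 2022; B relates back to Jul 22, 2022 (work commenced).
By effective date, earliest first: A (Jan 20, 2022), C (Mar 2, 2022), B (Jul 22, 2022), E (Aug 12, 2022), F (Aug 13, 2022), D (Nov 27, 2022).
The subordination applies — E was senior to F — so E and F swap.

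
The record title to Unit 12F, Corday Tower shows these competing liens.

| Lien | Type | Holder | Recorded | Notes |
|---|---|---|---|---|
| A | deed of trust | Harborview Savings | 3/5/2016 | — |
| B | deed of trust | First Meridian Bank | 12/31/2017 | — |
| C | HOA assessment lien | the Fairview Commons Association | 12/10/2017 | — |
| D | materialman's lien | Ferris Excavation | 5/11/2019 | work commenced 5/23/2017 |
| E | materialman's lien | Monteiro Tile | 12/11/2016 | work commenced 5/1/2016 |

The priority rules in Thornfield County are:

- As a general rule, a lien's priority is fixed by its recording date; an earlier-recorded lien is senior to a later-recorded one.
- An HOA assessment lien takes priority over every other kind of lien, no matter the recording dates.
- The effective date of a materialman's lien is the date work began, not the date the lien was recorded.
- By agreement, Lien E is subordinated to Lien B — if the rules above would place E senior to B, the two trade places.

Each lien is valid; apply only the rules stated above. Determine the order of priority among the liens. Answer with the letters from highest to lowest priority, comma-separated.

C, A, B, D, E

First, effective dates: D's effective date is 5/23/2017, when work began; E's effective date is 5/1/2016, when work began.
C is an HOA assessment lien and takes priority over every other lien.
The other liens, earliest effective date first: A (3/5/2016), E (5/1/2016), D (5/23/2017), B (12/31/2017).
Because E would otherwise rank above B, the subordination swaps them.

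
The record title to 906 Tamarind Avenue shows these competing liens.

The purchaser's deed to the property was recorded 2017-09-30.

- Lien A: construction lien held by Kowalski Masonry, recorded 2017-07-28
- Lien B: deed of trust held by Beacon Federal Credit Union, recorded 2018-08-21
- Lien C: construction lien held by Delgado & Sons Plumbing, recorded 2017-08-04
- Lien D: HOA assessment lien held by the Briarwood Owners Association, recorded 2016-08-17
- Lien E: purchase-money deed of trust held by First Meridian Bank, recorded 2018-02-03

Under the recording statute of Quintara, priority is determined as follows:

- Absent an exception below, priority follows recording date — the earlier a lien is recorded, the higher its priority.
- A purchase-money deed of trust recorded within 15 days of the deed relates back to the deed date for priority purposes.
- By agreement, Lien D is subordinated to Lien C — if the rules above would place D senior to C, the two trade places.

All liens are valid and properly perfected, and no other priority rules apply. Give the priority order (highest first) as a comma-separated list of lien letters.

C, A, D, E, B

Effective dates: E was recorded 126 days after the deed, outside the 15-day window, so it keeps its recording date.
Sorted by effective date: D (2016-08-17), A (2017-07-28), C (2017-08-04), E (2018-02-03), B (2018-08-21).
D is senior to C before the subordination, so the two trade places.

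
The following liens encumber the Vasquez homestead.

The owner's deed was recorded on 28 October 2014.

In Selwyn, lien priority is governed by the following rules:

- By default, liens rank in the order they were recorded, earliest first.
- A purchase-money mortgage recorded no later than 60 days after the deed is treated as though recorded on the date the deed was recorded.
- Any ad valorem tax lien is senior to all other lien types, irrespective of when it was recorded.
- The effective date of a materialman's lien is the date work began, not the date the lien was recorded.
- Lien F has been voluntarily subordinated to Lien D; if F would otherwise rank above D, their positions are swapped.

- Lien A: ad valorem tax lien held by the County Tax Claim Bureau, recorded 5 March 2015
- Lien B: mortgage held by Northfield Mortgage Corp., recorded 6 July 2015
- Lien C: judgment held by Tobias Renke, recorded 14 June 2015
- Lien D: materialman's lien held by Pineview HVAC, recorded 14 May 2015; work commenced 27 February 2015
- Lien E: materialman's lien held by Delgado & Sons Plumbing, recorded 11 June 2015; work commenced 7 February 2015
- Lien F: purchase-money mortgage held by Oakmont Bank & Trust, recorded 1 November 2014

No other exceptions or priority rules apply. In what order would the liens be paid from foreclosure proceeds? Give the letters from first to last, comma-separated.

Adjusting effective dates: D's effective date is 27 February 2015, when work began; E is treated as recorded 7 February 2015, the work-commencement date; F was recorded within the 60-day window, so its effective date is the deed date 28 October 2014.
As an ad valorem tax lien, A is senior to every other lien.
Ordering the rest by effective date: F (28 October 2014), E (7 February 2015), D (27 February 2015), C (14 June 2015), B (6 July 2015).
The subordination applies — F was senior to D — so F and D swap.

A, D, E, F, C, B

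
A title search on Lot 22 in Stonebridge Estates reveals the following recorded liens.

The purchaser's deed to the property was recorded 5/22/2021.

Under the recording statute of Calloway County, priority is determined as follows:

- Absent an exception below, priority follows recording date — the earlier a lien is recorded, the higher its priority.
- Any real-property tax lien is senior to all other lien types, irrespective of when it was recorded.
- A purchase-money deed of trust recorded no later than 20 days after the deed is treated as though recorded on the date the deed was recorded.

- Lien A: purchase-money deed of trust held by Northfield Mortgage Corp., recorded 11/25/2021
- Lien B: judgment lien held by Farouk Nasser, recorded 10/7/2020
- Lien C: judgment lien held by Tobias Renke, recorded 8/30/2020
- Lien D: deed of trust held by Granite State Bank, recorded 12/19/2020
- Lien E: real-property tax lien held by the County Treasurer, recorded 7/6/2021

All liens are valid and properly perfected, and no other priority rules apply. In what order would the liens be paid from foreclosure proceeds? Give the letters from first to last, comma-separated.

E, C, B, D, A

First, effective dates: A was recorded 187 days after the deed, outside the 20-day window, so it keeps its recording date.
E, as a real-property tax lien, has superpriority and ranks first.
Among the remaining liens, by effective date: C (8/30/2020), B (10/7/2020), D (12/19/2020), A (11/25/2021).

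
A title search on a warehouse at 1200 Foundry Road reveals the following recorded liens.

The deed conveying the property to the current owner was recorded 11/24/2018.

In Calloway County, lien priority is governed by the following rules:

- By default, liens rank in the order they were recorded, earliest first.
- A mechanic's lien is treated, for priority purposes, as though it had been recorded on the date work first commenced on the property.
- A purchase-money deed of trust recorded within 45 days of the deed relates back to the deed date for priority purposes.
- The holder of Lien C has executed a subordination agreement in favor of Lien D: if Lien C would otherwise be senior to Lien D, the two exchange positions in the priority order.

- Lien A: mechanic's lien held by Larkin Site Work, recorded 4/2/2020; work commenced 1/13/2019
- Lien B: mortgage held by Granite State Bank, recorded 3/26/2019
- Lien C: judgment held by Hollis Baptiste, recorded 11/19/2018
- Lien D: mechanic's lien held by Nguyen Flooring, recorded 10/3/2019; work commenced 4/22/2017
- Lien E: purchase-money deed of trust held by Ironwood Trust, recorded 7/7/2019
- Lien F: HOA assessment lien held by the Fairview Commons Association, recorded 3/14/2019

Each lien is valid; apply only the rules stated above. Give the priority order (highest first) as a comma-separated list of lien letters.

D, C, A, F, B, E

Effective dates: A relates back to 1/13/2019 (work commenced); D relates back to 4/22/2017 (work commenced); E was recorded 225 days after the deed, outside the 45-day window, so it keeps its recording date.
By effective date: D (4/22/2017), C (11/19/2018), A (1/13/2019), F (3/14/2019), B (3/26/2019), E (7/7/2019).
Since C is not senior to D, the subordination leaves the order unchanged.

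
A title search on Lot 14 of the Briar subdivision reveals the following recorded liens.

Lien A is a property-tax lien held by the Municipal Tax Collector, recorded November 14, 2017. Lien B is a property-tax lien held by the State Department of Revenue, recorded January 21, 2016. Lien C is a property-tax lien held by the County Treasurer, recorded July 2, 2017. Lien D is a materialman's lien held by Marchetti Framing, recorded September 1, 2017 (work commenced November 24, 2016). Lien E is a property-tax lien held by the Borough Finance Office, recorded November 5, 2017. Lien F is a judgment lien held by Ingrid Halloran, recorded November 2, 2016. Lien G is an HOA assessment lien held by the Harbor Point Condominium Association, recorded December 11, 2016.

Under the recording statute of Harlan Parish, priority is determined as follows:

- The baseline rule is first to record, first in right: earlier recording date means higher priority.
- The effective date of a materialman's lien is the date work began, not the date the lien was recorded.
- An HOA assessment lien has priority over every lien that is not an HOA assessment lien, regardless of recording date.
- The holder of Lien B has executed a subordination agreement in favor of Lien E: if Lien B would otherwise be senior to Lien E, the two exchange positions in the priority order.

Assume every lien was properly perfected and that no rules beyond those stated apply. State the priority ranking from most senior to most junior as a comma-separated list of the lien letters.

Effective dates: D's effective date is November 24, 2016, when work began.
G, as an HOA assessment lien, has superpriority and ranks first.
Among the remaining liens, by effective date: B (January 21, 2016), F (November 2, 2016), D (November 24, 2016), C (July 2, 2017), E (November 5, 2017), A (November 14, 2017).
The subordination applies — B was senior to E — so B and E swap.

G, E, F, D, C, B, A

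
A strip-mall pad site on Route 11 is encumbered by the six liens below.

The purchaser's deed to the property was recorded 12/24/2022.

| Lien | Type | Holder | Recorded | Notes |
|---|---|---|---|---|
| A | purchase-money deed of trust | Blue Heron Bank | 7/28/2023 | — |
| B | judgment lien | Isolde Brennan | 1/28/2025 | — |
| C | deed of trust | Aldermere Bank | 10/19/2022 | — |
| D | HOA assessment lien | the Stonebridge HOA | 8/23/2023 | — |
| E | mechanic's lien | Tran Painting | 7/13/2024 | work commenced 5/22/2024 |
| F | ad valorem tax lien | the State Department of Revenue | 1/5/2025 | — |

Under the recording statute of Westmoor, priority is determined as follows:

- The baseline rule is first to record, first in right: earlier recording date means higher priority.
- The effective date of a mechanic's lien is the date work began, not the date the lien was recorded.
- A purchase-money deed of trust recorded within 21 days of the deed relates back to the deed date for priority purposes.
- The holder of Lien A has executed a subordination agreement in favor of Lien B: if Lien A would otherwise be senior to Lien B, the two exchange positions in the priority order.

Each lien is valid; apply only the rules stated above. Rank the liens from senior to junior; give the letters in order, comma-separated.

Effective dates: A was recorded 216 days after the deed — beyond 21 days — so no relation-back applies; E's effective date is 5/22/2024, when work began.
By effective date: C (10/19/2022), A (7/28/2023), D (8/23/2023), E (5/22/2024), F (1/5/2025), B (1/28/2025).
The subordination applies — A was senior to B — so A and B swap.

C, B, D, E, F, A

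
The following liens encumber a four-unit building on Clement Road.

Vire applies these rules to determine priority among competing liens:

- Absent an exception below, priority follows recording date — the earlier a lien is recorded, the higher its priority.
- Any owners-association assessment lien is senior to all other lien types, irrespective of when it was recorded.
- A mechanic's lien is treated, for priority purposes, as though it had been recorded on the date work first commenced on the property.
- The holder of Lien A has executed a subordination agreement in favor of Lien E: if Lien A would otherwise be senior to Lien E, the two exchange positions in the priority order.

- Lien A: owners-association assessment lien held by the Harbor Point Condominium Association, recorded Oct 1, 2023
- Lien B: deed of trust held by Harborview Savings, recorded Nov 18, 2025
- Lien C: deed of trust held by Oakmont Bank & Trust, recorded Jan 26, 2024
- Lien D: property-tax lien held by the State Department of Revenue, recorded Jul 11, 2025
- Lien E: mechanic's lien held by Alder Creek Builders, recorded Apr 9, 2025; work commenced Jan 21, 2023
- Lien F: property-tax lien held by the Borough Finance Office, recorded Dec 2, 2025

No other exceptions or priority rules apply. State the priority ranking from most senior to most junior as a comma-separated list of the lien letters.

E, A, C, D, B, F

Effective dates: E relates back to Jan 21, 2023 (work commenced).
A is an owners-association assessment lien, so it outranks all other liens regardless of date.
Ordering the rest by effective date: E (Jan 21, 2023), C (Jan 26, 2024), D (Jul 11, 2025), B (Nov 18, 2025), F (Dec 2, 2025).
The subordination applies — A was senior to E — so A and E swap.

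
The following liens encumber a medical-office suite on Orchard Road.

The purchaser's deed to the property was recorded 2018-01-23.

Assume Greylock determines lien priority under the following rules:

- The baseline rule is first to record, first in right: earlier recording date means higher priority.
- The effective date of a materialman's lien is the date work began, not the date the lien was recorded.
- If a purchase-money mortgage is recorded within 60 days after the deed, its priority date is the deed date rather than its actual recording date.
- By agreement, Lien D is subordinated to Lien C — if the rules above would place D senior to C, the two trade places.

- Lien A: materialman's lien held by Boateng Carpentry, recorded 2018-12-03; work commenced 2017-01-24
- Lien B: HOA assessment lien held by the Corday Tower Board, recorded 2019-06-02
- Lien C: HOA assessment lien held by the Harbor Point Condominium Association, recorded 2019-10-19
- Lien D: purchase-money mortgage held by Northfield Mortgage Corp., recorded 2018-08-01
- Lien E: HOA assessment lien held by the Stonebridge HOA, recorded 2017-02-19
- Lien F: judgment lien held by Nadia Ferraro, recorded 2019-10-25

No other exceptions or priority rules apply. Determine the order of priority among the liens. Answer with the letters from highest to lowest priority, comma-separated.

Adjusting effective dates: A's effective date is 2017-01-24, when work began; D missed the 60-day window (190 days after the deed), so its recording date stands.
By effective date, earliest first: A (2017-01-24), E (2017-02-19), D (2018-08-01), B (2019-06-02), C (2019-10-19), F (2019-10-25).
D is senior to C before the subordination, so the two trade places.

A, E, C, B, D, F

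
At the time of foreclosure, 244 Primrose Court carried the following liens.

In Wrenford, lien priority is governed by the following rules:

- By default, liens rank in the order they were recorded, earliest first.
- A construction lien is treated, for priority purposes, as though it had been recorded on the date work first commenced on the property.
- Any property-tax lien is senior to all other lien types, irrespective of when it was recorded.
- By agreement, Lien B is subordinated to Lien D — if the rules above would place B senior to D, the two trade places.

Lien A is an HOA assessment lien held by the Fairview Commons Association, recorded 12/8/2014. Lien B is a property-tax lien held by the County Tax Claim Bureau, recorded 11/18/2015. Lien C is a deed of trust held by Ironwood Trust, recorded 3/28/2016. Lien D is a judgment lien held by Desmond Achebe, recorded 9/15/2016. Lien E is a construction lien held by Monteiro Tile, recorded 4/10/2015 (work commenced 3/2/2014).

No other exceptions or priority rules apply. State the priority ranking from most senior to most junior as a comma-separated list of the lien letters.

D, E, A, C, B

Effective dates after the stated exceptions: E is treated as recorded 3/2/2014, the work-commencement date.
B is a property-tax lien and takes priority over every other lien.
Among the remaining liens, by effective date: E (3/2/2014), A (12/8/2014), C (3/28/2016), D (9/15/2016).
The subordination applies — B was senior to D — so B and D swap.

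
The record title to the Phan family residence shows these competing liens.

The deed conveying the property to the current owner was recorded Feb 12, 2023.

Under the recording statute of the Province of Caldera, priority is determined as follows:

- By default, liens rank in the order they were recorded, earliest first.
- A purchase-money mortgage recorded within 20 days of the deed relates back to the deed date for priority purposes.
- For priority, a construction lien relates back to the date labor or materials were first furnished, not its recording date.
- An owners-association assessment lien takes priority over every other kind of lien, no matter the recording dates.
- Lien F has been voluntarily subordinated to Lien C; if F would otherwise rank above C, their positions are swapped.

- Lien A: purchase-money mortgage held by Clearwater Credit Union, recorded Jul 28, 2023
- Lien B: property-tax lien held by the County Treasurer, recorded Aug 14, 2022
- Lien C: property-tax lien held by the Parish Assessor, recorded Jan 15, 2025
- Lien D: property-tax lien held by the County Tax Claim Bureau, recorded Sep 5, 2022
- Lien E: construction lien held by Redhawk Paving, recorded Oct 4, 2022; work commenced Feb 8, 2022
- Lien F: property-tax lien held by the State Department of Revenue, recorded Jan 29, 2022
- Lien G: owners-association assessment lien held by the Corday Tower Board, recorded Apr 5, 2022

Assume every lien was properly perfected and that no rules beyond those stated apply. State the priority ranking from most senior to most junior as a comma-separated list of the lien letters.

Adjusting effective dates: A was recorded 166 days after the deed, outside the 20-day window, so it keeps its recording date; E's effective date is Feb 8, 2022, when work began.
G, as an owners-association assessment lien, has superpriority and ranks first.
Remaining liens by effective date: F (Jan 29, 2022), E (Feb 8, 2022), B (Aug 14, 2022), D (Sep 5, 2022), A (Jul 28, 2023), C (Jan 15, 2025).
F is senior to C before the subordination, so the two trade places.

G, C, E, B, D, A, F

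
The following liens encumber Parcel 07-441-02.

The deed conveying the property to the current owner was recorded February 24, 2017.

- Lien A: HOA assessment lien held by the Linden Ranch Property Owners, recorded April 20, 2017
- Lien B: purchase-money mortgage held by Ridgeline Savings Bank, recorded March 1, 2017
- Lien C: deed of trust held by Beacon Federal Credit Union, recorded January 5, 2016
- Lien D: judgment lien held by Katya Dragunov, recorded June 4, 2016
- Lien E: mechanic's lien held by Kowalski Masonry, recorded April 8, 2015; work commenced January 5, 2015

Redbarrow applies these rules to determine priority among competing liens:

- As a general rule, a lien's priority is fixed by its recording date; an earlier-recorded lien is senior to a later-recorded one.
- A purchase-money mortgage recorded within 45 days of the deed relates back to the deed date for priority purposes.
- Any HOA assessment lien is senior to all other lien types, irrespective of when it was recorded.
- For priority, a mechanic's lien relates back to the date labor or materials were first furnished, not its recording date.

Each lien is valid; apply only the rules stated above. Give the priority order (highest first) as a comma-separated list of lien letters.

A, E, C, D, B

Effective dates: B's effective date is the deed date, February 24, 2017; E's effective date is January 5, 2015, when work began.
A is an HOA assessment lien and takes priority over every other lien.
Ordering the rest by effective date: E (January 5, 2015), C (January 5, 2016), D (June 4, 2016), B (February 24, 2017).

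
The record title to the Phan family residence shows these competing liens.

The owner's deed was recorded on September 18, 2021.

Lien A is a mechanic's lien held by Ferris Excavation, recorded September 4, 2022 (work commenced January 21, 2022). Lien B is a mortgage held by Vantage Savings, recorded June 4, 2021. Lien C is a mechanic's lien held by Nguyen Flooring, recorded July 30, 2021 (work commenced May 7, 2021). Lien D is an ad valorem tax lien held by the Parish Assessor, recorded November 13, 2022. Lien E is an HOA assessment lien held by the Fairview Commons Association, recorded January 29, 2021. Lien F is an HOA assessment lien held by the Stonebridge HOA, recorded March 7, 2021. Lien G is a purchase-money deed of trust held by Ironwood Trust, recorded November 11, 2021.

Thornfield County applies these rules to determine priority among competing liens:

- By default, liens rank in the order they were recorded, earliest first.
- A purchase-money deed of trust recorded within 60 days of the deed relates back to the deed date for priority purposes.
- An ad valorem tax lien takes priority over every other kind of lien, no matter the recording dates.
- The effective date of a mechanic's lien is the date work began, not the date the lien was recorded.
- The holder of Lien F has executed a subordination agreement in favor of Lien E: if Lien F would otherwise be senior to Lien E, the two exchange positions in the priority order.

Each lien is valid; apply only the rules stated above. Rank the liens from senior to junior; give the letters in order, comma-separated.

D, E, F, C, B, G, A

Adjusting effective dates: A's effective date is January 21, 2022, when work began; C relates back to May 7, 2021 (work commenced); G relates back to the deed date September 18, 2021.
As an ad valorem tax lien, D is senior to every other lien.
Ordering the rest by effective date: E (January 29, 2021), F (March 7, 2021), C (May 7, 2021), B (June 4, 2021), G (September 18, 2021), A (January 21, 2022).
Since F is not senior to E, the subordination leaves the order unchanged.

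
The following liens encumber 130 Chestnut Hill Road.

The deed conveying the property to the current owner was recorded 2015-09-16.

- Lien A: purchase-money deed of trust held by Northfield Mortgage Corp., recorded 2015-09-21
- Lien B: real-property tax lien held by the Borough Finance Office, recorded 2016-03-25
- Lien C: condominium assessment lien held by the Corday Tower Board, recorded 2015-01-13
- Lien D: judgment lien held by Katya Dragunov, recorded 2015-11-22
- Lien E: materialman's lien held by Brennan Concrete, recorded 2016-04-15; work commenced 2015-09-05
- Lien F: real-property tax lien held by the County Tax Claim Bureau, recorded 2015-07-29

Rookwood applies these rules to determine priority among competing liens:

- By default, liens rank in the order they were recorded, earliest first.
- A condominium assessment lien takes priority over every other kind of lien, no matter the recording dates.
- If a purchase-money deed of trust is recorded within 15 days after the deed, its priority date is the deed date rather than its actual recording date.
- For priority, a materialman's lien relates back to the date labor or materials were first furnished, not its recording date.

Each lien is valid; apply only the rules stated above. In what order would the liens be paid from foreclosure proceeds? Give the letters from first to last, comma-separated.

C, F, E, A, D, B

Effective dates after the stated exceptions: A relates back to the deed date 2015-09-16; E relates back to 2015-09-05 (work commenced).
C is a condominium assessment lien and takes priority over every other lien.
Ordering the rest by effective date: F (2015-07-29), E (2015-09-05), A (2015-09-16), D (2015-11-22), B (2016-03-25).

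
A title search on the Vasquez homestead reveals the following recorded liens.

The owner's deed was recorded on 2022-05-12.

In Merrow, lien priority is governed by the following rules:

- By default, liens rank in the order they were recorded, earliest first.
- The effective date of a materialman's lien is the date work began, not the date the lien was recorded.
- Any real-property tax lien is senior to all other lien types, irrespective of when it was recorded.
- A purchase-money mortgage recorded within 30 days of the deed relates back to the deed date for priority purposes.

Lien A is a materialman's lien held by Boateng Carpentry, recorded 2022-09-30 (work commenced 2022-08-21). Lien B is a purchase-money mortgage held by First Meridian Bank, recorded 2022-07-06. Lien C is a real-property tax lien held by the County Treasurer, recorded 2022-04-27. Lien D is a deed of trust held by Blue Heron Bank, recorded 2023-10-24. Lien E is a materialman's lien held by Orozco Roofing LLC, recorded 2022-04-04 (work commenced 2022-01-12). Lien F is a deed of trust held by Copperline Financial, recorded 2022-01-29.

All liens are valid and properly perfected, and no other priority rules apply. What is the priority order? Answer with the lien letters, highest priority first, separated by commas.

C, E, F, B, A, D

First, effective dates: A's effective date is 2022-08-21, when work began; B was recorded 55 days after the deed — beyond 30 days — so no relation-back applies; E relates back to 2022-01-12 (work commenced).
As a real-property tax lien, C is senior to every other lien.
Among the remaining liens, by effective date: E (2022-01-12), F (2022-01-29), B (2022-07-06), A (2022-08-21), D (2023-10-24).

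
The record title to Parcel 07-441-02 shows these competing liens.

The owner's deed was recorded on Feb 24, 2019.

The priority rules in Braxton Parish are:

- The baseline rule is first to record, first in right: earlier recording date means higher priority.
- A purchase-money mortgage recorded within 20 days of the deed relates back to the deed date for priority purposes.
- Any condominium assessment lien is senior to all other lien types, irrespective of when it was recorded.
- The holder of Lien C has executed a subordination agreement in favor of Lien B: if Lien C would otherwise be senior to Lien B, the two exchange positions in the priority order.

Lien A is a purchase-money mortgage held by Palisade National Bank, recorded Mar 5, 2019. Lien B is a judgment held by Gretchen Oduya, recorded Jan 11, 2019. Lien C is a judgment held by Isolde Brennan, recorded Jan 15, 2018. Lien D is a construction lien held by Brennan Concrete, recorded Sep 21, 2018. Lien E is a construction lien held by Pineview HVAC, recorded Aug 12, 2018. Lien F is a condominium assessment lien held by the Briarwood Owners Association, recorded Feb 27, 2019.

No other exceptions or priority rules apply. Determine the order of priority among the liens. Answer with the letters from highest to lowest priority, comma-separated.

F, B, E, D, C, A

First, effective dates: A's effective date is the deed date, Feb 24, 2019.
F, as a condominium assessment lien, has superpriority and ranks first.
Ordering the rest by effective date: C (Jan 15, 2018), E (Aug 12, 2018), D (Sep 21, 2018), B (Jan 11, 2019), A (Feb 24, 2019).
The subordination applies — C was senior to B — so C and B swap.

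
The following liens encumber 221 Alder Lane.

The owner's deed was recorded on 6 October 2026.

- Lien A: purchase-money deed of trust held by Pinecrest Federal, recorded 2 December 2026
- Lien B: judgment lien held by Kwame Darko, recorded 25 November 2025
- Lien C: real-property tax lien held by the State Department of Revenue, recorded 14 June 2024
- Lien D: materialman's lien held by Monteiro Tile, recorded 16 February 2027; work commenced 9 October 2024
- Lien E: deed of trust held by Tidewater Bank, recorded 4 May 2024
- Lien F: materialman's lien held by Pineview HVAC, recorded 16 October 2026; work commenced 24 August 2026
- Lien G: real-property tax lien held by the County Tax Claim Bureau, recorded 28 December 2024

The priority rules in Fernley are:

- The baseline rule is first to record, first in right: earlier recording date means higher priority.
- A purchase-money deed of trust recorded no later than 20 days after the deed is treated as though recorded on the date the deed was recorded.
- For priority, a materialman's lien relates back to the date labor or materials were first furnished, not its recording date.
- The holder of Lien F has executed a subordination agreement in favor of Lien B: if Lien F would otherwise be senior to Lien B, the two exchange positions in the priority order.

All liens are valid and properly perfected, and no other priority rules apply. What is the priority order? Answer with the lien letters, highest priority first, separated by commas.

E, C, D, G, B, F, A

Effective dates: A was recorded 57 days after the deed — beyond 20 days — so no relation-back applies; D is treated as recorded 9 October 2024, the work-commencement date; F's effective date is 24 August 2026, when work began.
By effective date: E (4 May 2024), C (14 June 2024), D (9 October 2024), G (28 December 2024), B (25 November 2025), F (24 August 2026), A (2 December 2026).
F is already junior to B, so the subordination agreement changes nothing.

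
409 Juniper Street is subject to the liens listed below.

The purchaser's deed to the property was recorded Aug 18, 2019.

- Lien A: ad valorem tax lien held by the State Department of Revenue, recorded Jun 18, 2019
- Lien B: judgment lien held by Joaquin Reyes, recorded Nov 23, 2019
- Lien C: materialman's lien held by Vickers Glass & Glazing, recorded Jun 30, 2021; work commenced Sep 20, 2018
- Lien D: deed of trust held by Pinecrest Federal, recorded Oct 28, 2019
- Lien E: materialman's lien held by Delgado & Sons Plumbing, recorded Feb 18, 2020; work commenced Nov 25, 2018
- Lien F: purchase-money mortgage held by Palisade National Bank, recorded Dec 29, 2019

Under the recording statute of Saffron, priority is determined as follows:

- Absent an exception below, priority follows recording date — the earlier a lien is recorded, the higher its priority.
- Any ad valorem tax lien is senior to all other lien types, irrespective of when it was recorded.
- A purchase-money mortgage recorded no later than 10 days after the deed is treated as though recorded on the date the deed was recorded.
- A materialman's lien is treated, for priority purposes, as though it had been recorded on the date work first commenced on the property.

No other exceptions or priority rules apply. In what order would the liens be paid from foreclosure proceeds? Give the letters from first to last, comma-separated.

A, C, E, D, B, F

Adjusting effective dates: C relates back to Sep 20, 2018 (work commenced); E is treated as recorded Nov 25, 2018, the work-commencement date; F was recorded 133 days after the deed — beyond 10 days — so no relation-back applies.
A is an ad valorem tax lien, so it outranks all other liens regardless of date.
Among the remaining liens, by effective date: C (Sep 20, 2018), E (Nov 25, 2018), D (Oct 28, 2019), B (Nov 23, 2019), F (Dec 29, 2019).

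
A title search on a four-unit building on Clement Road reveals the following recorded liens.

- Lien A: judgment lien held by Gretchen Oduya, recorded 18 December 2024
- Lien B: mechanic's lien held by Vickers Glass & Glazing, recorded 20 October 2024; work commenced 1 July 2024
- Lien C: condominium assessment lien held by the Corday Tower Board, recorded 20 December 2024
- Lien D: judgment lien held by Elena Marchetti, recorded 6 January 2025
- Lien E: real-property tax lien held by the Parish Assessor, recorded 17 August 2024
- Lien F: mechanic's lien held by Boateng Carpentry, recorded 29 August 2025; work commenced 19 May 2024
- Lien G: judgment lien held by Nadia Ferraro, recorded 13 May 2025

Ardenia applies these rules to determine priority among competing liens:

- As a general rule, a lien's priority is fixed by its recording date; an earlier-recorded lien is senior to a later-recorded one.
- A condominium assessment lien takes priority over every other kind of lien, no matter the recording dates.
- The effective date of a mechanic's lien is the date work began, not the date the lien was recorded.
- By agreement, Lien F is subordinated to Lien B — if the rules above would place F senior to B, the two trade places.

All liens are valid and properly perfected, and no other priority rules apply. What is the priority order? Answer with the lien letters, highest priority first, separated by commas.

Effective dates: B is treated as recorded 1 July 2024, the work-commencement date; F is treated as recorded 19 May 2024, the work-commencement date.
As a condominium assessment lien, C is senior to every other lien.
Ordering the rest by effective date: F (19 May 2024), B (1 July 2024), E (17 August 2024), A (18 December 2024), D (6 January 2025), G (13 May 2025).
F would otherwise be senior to B, so under the subordination agreement F and B exchange positions.

C, B, F, E, A, D, G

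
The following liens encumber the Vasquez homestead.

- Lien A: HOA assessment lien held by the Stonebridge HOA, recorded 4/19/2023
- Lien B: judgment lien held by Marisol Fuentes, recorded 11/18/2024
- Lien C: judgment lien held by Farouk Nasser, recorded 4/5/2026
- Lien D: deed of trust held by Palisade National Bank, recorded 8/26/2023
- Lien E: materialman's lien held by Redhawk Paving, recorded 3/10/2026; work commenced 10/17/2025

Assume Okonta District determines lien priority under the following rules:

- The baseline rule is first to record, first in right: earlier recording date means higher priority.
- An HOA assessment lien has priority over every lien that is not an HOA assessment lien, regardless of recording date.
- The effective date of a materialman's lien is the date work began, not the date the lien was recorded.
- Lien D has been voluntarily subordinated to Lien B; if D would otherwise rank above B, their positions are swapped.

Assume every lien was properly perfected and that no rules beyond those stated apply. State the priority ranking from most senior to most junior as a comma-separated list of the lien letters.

First, effective dates: E relates back to 10/17/2025 (work commenced).
As an HOA assessment lien, A is senior to every other lien.
Ordering the rest by effective date: D (8/26/2023), B (11/18/2024), E (10/17/2025), C (4/5/2026).
The subordination applies — D was senior to B — so D and B swap.

A, B, D, E, C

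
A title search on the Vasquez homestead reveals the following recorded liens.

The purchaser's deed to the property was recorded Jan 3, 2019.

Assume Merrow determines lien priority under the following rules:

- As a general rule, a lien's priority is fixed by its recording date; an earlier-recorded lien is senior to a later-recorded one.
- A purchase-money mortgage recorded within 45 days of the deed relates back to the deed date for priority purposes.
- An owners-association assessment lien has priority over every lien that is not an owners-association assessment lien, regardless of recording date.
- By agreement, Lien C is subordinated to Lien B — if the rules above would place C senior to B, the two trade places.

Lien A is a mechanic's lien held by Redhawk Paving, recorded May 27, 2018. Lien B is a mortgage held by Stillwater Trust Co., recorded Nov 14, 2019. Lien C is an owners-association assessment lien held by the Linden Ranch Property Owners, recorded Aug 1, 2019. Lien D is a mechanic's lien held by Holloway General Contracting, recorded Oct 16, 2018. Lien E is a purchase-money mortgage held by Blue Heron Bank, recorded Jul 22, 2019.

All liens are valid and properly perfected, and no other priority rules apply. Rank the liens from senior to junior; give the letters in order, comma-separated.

Effective dates after the stated exceptions: E was recorded 200 days after the deed — beyond 45 days — so no relation-back applies.
C, as an owners-association assessment lien, has superpriority and ranks first.
The other liens, earliest effective date first: A (May 27, 2018), D (Oct 16, 2018), E (Jul 22, 2019), B (Nov 14, 2019).
C is senior to B before the subordination, so the two trade places.

B, A, D, E, C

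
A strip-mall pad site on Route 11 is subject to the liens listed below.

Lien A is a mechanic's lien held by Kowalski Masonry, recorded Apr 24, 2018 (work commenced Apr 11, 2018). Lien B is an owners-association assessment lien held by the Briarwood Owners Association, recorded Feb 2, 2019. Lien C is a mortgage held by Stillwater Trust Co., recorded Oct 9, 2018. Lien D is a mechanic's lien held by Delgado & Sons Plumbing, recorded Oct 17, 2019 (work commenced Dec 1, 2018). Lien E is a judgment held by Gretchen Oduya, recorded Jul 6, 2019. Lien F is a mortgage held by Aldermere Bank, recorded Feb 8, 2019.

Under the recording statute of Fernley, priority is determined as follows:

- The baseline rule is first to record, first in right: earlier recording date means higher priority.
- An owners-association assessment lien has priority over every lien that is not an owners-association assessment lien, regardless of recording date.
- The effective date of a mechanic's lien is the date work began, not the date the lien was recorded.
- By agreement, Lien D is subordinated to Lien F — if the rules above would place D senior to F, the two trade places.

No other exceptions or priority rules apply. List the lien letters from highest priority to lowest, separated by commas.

Adjusting effective dates: A is treated as recorded Apr 11, 2018, the work-commencement date; D relates back to Dec 1, 2018 (work commenced).
B is an owners-association assessment lien and takes priority over every other lien.
Remaining liens by effective date: A (Apr 11, 2018), C (Oct 9, 2018), D (Dec 1, 2018), F (Feb 8, 2019), E (Jul 6, 2019).
Because D would otherwise rank above F, the subordination swaps them.

B, A, C, F, D, E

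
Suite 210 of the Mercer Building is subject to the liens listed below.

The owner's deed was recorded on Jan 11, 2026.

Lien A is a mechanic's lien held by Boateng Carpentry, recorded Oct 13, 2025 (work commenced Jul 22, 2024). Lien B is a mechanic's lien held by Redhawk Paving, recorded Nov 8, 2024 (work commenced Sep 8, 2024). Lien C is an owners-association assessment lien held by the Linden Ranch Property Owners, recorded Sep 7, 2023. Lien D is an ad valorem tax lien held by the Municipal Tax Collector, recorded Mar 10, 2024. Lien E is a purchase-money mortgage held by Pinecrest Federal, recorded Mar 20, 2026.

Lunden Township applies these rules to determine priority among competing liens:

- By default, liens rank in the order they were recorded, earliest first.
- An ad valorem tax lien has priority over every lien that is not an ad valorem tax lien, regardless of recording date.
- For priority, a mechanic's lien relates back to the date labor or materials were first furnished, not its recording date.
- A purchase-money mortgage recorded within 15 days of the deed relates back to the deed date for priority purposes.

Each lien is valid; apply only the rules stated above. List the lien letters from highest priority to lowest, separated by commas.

Adjusting effective dates: A relates back to Jul 22, 2024 (work commenced); B relates back to Sep 8, 2024 (work commenced); E was recorded 68 days after the deed, outside the 15-day window, so it keeps its recording date.
D is an ad valorem tax lien, so it outranks all other liens regardless of date.
Among the remaining liens, by effective date: C (Sep 7, 2023), A (Jul 22, 2024), B (Sep 8, 2024), E (Mar 20, 2026).

D, C, A, B, E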